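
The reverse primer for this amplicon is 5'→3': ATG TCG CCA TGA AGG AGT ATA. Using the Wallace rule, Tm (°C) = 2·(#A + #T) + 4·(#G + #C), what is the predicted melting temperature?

G=6, A=7, C=3, T=5
AT pairs contribute 12, GC pairs contribute 9.
Tm = 4·9 + 2·12 = 36 + 24 = 60°C

60°C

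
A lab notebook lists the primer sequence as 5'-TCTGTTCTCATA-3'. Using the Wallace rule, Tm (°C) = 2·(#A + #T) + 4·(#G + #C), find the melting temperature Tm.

32°C

Counting bases: T=6, G=1, A=2, C=3
So N_AT = 8 and N_GC = 4.
Tm = 2×8 + 4×4 = 32°C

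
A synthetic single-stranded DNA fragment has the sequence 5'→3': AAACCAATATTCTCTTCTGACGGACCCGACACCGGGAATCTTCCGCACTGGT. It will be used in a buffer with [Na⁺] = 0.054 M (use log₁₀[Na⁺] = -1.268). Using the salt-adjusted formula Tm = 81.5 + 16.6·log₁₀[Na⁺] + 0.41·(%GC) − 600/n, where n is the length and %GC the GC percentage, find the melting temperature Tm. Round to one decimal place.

70.2°C

Length n = 52. Base counts: C=17, A=13, T=12, G=10
G+C = 27, so %GC = 27/52 × 100 = 51.923%
Salt term: 16.6 × (-1.268) = -21.049
GC term: 0.41 × 51.923 = 21.288; length term: −600/52 = −11.538
Tm = 81.5 + (-21.049) + 21.288 − 11.538 = 70.201 → 70.2°C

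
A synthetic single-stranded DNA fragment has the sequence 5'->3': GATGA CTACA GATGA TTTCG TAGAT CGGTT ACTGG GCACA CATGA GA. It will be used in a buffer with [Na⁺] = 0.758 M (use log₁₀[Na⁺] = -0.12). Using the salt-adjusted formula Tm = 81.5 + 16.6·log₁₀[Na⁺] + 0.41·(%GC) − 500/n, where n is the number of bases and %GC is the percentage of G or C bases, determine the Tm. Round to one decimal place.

87.2°C

Length n = 47. Scanning the sequence gives A=14, C=8, T=12, G=13.
G+C = 21, so %GC = 21/47 × 100 = 44.681%
Salt term: 16.6 × (-0.12) = -1.992
GC term: 0.41 × 44.681 = 18.319; length term: −500/47 = −10.638
Tm = 81.5 + (-1.992) + 18.319 − 10.638 = 87.189 → 87.2°C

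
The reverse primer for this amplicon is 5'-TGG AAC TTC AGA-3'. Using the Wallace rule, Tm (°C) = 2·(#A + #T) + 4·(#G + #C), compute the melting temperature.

34°C

Counting bases: T=3, C=2, G=3, A=4
So N_AT = 7 and N_GC = 5.
Tm = 4·5 + 2·7 = 20 + 14 = 34°C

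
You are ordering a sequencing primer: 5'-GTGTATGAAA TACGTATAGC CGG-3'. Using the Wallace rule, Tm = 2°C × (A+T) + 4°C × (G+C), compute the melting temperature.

Base counts: C=3, G=7, A=7, T=6
A+T = 13, G+C = 10
Tm = 2(13) + 4(10) = 26 + 40 = 66°C

66°C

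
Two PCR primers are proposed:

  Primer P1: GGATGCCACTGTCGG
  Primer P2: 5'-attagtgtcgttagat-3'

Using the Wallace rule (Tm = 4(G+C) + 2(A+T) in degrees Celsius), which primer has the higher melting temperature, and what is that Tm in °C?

Primer P1: A+T=5, G+C=10 → Tm = 2(5)+4(10) = 50°C
Primer P2: A+T=11, G+C=5 → Tm = 2(11)+4(5) = 42°C
50°C vs 42°C → primer P1 is higher.

Primer P1, 50°C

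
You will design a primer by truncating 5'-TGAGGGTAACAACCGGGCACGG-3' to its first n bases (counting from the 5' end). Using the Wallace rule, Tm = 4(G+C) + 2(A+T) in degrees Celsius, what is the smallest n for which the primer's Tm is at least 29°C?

n = 10

First 9 bases: TGAGGGTAA → Tm = 26°C (< 29°C)
First 10 bases: TGAGGGTAAC → Tm = 30°C (≥ 29°C)
Since every base adds ≥2°C, Tm only increases with n, so the threshold is first crossed at n = 10.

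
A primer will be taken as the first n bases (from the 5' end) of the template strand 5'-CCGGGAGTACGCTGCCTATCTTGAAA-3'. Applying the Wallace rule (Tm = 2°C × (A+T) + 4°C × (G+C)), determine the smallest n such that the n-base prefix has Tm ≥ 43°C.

n = 13

First 12 bases: CCGGGAGTACGC → Tm = 42°C (< 43°C)
First 13 bases: CCGGGAGTACGCT → Tm = 44°C (≥ 43°C)
Since every base adds ≥2°C, Tm only increases with n, so the threshold is first crossed at n = 13.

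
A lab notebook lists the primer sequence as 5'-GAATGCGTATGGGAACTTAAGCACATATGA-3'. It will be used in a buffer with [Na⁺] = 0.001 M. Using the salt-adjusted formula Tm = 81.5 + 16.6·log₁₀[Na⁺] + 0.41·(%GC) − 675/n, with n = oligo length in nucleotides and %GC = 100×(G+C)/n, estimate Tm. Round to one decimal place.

Length n = 30. C=4, A=11, G=8, T=7
G+C = 12, so %GC = 12/30 × 100 = 40%
Salt term: 16.6 × (-3) = -49.8
GC term: 0.41 × 40 = 16.4; length term: −675/30 = −22.5
Tm = 81.5 + (-49.8) + 16.4 − 22.5 = 25.6 → 25.6°C

25.6°C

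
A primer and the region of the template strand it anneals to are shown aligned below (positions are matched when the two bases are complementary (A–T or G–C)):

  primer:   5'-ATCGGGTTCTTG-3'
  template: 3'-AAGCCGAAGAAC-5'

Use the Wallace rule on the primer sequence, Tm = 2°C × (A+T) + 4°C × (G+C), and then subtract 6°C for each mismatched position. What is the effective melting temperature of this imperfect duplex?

Primer base counts: A=1, T=5, G=4, C=2 → A+T=6, G+C=6
Perfect-match Tm = 2(6) + 4(6) = 12 + 24 = 36°C
Mismatches (positions where the bases are not complementary): 2 (at positions 1, 6)
Effective Tm = 36 − 2×6 = 36 − 12 = 24°C

24°C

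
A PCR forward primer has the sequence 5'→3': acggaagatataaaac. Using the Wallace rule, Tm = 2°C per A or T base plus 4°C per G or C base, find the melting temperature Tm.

42°C

Scanning the sequence gives T=2, G=3, A=9, C=2.
A+T = 11, G+C = 5
Tm = 2×11 + 4×5 = 42°C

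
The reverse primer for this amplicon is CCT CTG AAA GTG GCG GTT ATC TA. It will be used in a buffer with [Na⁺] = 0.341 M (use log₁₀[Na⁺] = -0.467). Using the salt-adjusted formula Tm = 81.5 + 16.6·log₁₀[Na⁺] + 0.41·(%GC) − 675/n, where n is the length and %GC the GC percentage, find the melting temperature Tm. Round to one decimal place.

Length n = 23. T=7, C=5, G=6, A=5
G+C = 11, so %GC = 11/23 × 100 = 47.826%
Salt term: 16.6 × (-0.467) = -7.752
GC term: 0.41 × 47.826 = 19.609; length term: −675/23 = −29.348
Tm = 81.5 + (-7.752) + 19.609 − 29.348 = 64.009 → 64.0°C

64.0°C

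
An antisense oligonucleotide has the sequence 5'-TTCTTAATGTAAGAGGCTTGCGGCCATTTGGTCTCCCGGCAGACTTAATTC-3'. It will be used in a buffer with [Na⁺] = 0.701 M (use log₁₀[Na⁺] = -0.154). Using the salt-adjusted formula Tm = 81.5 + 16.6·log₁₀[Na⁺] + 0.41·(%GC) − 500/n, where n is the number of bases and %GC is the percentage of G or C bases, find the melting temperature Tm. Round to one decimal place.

Length n = 51. Base counts: C=12, T=17, A=10, G=12
G+C = 24, so %GC = 24/51 × 100 = 47.059%
Salt term: 16.6 × (-0.154) = -2.556
GC term: 0.41 × 47.059 = 19.294; length term: −500/51 = −9.804
Tm = 81.5 + (-2.556) + 19.294 − 9.804 = 88.434 → 88.4°C

88.4°C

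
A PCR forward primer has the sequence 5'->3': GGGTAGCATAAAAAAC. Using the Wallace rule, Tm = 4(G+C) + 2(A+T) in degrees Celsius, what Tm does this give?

44°C

Base counts: T=2, A=8, G=4, C=2
A+T = 10, G+C = 6
Tm = 2×10 + 4×6 = 44°C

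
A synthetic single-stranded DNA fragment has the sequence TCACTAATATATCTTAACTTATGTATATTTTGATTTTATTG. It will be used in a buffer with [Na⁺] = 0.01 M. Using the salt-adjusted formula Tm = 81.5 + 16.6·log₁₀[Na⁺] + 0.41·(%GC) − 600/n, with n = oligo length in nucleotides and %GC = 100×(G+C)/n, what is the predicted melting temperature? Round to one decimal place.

Length n = 41. Scanning the sequence gives A=12, T=22, G=3, C=4.
G+C = 7, so %GC = 7/41 × 100 = 17.073%
Salt term: 16.6 × (-2) = -33.2
GC term: 0.41 × 17.073 = 7; length term: −600/41 = −14.634
Tm = 81.5 + (-33.2) + 7 − 14.634 = 40.666 → 40.7°C

40.7°C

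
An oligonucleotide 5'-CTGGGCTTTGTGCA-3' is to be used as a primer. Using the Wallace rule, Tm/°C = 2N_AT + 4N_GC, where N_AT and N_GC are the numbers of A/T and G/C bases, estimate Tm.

44°C

Scanning the sequence gives T=5, A=1, G=5, C=3.
So N_AT = 6 and N_GC = 8.
Tm = 4·8 + 2·6 = 32 + 12 = 44°C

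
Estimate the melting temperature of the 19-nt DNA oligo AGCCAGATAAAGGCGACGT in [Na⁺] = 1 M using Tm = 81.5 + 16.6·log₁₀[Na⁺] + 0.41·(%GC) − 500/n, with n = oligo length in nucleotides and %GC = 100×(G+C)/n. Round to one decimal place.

Length n = 19. Counting bases: A=7, T=2, G=6, C=4
G+C = 10, so %GC = 10/19 × 100 = 52.632%
Salt term: 16.6 × (0) = 0
GC term: 0.41 × 52.632 = 21.579; length term: −500/19 = −26.316
Tm = 81.5 + (0) + 21.579 − 26.316 = 76.763 → 76.8°C

76.8°C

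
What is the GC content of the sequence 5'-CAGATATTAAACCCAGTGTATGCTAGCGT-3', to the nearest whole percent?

A=9, G=6, C=6, T=8
G+C = 6 + 6 = 12 out of 29 bases
%GC = 12/29 × 100 = 41.38% ≈ 41%

41%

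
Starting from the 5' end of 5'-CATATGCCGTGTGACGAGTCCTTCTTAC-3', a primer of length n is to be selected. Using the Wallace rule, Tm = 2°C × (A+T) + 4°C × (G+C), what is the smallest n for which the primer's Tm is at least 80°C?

First 26 bases: CATATGCCGTGTGACGAGTCCTTCTT → Tm = 78°C (< 80°C)
First 27 bases: CATATGCCGTGTGACGAGTCCTTCTTA → Tm = 80°C (≥ 80°C)
Since every base adds ≥2°C, Tm only increases with n, so the threshold is first crossed at n = 27.

n = 27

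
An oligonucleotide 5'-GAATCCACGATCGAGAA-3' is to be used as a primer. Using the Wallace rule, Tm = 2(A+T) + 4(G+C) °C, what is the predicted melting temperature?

50°C

Base counts: A=7, C=4, T=2, G=4
AT pairs contribute 9, GC pairs contribute 8.
Tm = 2×9 + 4×8 = 50°C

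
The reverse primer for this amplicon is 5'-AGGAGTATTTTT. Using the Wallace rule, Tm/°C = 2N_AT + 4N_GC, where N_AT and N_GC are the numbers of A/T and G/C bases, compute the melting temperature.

Base counts: T=6, A=3, G=3, C=0
AT pairs contribute 9, GC pairs contribute 3.
Tm = 2×9 + 4×3 = 30°C

30°C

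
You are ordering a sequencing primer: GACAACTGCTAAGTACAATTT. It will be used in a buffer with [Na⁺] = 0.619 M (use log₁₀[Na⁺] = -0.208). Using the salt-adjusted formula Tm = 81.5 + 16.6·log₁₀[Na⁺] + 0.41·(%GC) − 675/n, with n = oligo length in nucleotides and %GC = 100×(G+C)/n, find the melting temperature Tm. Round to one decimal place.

59.6°C

Length n = 21. Scanning the sequence gives G=3, C=4, T=6, A=8.
G+C = 7, so %GC = 7/21 × 100 = 33.333%
Salt term: 16.6 × (-0.208) = -3.453
GC term: 0.41 × 33.333 = 13.667; length term: −675/21 = −32.143
Tm = 81.5 + (-3.453) + 13.667 − 32.143 = 59.571 → 59.6°C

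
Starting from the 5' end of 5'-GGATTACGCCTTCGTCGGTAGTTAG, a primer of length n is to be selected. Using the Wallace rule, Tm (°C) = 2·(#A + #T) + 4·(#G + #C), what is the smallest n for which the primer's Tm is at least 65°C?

First 20 bases: GGATTACGCCTTCGTCGGTA → Tm = 62°C (< 65°C)
First 21 bases: GGATTACGCCTTCGTCGGTAG → Tm = 66°C (≥ 65°C)
Since every base adds ≥2°C, Tm only increases with n, so the threshold is first crossed at n = 21.

n = 21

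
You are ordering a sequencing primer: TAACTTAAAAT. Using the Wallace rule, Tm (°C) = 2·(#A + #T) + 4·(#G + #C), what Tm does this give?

24°C

C=1, A=6, G=0, T=4
A+T = 10, G+C = 1
Tm = 2×10 + 4×1 = 24°C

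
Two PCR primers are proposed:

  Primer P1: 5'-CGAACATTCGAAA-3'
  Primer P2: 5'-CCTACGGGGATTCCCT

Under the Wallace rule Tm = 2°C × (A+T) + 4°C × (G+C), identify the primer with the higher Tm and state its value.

Primer P1: A+T=8, G+C=5 → Tm = 2(8)+4(5) = 36°C
Primer P2: A+T=6, G+C=10 → Tm = 2(6)+4(10) = 52°C
36°C vs 52°C → primer P2 is higher.

Primer P2, 52°C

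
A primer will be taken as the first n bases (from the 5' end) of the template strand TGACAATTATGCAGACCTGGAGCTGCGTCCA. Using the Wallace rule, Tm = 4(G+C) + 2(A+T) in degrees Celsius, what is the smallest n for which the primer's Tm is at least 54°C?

n = 19

First 18 bases: TGACAATTATGCAGACCT → Tm = 50°C (< 54°C)
First 19 bases: TGACAATTATGCAGACCTG → Tm = 54°C (≥ 54°C)
Each additional base adds 2°C (A/T) or 4°C (G/C), so Tm is non-decreasing in n; n = 19 is the first length to reach 54°C.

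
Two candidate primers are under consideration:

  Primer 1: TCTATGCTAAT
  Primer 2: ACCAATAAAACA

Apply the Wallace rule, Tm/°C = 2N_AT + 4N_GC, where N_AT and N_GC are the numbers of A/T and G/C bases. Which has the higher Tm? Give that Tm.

Primer 2, 30°C

Primer 1: A+T=8, G+C=3 → Tm = 2(8)+4(3) = 28°C
Primer 2: A+T=9, G+C=3 → Tm = 2(9)+4(3) = 30°C
28°C vs 30°C → primer 2 is higher.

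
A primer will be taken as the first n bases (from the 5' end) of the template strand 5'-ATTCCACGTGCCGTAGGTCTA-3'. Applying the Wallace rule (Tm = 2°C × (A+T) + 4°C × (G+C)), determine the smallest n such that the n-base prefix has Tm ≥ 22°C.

n = 8

First 7 bases: ATTCCAC → Tm = 20°C (< 22°C)
First 8 bases: ATTCCACG → Tm = 24°C (≥ 22°C)
Each additional base adds 2°C (A/T) or 4°C (G/C), so Tm is non-decreasing in n; n = 8 is the first length to reach 22°C.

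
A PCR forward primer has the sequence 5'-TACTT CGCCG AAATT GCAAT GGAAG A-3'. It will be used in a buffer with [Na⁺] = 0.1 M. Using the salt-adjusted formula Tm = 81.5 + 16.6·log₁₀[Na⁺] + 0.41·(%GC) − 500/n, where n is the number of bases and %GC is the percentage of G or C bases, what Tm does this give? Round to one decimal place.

63.0°C

Length n = 26. Counting bases: T=6, C=5, A=9, G=6
G+C = 11, so %GC = 11/26 × 100 = 42.308%
Salt term: 16.6 × (-1) = -16.6
GC term: 0.41 × 42.308 = 17.346; length term: −500/26 = −19.231
Tm = 81.5 + (-16.6) + 17.346 − 19.231 = 63.015 → 63.0°C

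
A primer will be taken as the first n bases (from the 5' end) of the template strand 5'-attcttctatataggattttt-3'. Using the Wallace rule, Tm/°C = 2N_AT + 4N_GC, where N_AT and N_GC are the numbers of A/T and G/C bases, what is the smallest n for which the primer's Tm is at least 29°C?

n = 13

First 12 bases: ATTCTTCTATAT → Tm = 28°C (< 29°C)
First 13 bases: ATTCTTCTATATA → Tm = 30°C (≥ 29°C)
Each additional base adds 2°C (A/T) or 4°C (G/C), so Tm is non-decreasing in n; n = 13 is the first length to reach 29°C.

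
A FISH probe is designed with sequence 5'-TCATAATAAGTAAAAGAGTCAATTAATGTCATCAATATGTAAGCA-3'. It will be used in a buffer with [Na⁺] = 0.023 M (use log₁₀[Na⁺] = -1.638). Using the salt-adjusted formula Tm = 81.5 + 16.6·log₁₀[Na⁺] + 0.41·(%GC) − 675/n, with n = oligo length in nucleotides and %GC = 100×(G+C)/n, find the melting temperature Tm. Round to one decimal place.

49.3°C

Length n = 45. C=5, T=13, G=6, A=21
G+C = 11, so %GC = 11/45 × 100 = 24.444%
Salt term: 16.6 × (-1.638) = -27.191
GC term: 0.41 × 24.444 = 10.022; length term: −675/45 = −15
Tm = 81.5 + (-27.191) + 10.022 − 15 = 49.331 → 49.3°C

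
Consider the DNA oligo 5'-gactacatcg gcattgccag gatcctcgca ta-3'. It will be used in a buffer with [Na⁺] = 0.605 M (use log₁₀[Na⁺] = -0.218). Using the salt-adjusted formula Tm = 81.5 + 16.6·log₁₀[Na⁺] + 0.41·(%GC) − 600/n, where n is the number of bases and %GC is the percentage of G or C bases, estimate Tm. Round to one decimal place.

80.9°C

Length n = 32. G=7, C=10, A=8, T=7
G+C = 17, so %GC = 17/32 × 100 = 53.125%
Salt term: 16.6 × (-0.218) = -3.619
GC term: 0.41 × 53.125 = 21.781; length term: −600/32 = −18.75
Tm = 81.5 + (-3.619) + 21.781 − 18.75 = 80.912 → 80.9°C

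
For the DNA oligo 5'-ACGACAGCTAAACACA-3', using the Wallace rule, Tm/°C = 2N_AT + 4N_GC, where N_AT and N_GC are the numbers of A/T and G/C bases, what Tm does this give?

46°C

T=1, G=2, C=5, A=8
So N_AT = 9 and N_GC = 7.
Tm = 4·7 + 2·9 = 28 + 18 = 46°C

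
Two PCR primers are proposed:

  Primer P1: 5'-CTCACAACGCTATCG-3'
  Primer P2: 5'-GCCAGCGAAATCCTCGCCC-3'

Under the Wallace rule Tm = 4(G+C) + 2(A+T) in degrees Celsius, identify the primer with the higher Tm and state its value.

Primer P1: A+T=7, G+C=8 → Tm = 2(7)+4(8) = 46°C
Primer P2: A+T=6, G+C=13 → Tm = 2(6)+4(13) = 64°C
46°C vs 64°C → primer P2 is higher.

Primer P2, 64°C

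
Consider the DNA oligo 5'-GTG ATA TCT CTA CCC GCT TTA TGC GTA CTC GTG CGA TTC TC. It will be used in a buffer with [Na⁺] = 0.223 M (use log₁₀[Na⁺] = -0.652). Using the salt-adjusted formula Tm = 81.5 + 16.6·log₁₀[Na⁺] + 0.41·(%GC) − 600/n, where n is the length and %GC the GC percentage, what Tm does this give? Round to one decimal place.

Length n = 41. Base counts: G=8, C=12, A=6, T=15
G+C = 20, so %GC = 20/41 × 100 = 48.78%
Salt term: 16.6 × (-0.652) = -10.823
GC term: 0.41 × 48.78 = 20; length term: −600/41 = −14.634
Tm = 81.5 + (-10.823) + 20 − 14.634 = 76.043 → 76.0°C

76.0°C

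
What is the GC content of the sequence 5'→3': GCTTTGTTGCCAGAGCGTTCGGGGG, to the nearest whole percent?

A=2, G=11, T=7, C=5
G+C = 11 + 5 = 16 out of 25 bases
%GC = 16/25 × 100 = 64% ≈ 64%

64%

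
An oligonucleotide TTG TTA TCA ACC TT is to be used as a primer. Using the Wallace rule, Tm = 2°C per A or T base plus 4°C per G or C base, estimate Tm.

36°C

Base counts: A=3, G=1, C=3, T=7
A+T = 10, G+C = 4
Tm = 2(10) + 4(4) = 20 + 16 = 36°C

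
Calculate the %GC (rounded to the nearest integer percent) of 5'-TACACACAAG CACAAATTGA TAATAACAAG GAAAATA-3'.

Scanning the sequence gives C=6, T=6, A=21, G=4.
G+C = 4 + 6 = 10 out of 37 bases
%GC = 10/37 × 100 = 27.03% ≈ 27%

27%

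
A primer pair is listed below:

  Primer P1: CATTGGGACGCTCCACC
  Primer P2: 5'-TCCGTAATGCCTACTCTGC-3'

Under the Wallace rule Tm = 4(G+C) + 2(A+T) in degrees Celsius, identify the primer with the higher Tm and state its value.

Primer P1: A+T=6, G+C=11 → Tm = 2(6)+4(11) = 56°C
Primer P2: A+T=9, G+C=10 → Tm = 2(9)+4(10) = 58°C
56°C vs 58°C → primer P2 is higher.

Primer P2, 58°C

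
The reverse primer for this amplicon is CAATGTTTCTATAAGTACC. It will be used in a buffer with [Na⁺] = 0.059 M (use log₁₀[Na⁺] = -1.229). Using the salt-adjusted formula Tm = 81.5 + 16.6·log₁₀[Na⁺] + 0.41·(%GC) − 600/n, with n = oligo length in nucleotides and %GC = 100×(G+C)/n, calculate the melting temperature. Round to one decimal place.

Length n = 19. Base counts: C=4, T=7, A=6, G=2
G+C = 6, so %GC = 6/19 × 100 = 31.579%
Salt term: 16.6 × (-1.229) = -20.401
GC term: 0.41 × 31.579 = 12.947; length term: −600/19 = −31.579
Tm = 81.5 + (-20.401) + 12.947 − 31.579 = 42.467 → 42.5°C

42.5°C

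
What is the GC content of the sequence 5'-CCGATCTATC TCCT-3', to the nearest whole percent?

C=6, G=1, A=2, T=5
G+C = 1 + 6 = 7 out of 14 bases
%GC = 7/14 × 100 = 50% ≈ 50%

50%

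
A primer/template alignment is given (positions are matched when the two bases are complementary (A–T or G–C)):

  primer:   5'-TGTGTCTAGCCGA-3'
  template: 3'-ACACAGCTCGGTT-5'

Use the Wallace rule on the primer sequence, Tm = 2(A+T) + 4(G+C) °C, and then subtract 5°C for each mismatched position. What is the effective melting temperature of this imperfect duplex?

30°C

Primer base counts: A=2, T=4, G=4, C=3 → A+T=6, G+C=7
Perfect-match Tm = 2(6) + 4(7) = 12 + 28 = 40°C
Mismatches (positions where the bases are not complementary): 2 (at positions 7, 12)
Effective Tm = 40 − 2×5 = 40 − 10 = 30°C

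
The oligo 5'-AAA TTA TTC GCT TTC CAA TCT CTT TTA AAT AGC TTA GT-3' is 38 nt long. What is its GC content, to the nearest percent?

Base counts: T=17, G=3, A=11, C=7
G+C = 3 + 7 = 10 out of 38 bases
%GC = 10/38 × 100 = 26.32% ≈ 26%

26%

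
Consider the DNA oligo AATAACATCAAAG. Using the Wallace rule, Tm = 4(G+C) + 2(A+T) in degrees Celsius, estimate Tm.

Counting bases: G=1, T=2, A=8, C=2
So N_AT = 10 and N_GC = 3.
Tm = 4·3 + 2·10 = 12 + 20 = 32°C

32°C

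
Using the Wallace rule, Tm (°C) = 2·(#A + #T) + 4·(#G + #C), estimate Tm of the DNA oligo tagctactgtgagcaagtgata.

62°C

G=6, A=7, C=3, T=6
AT pairs contribute 13, GC pairs contribute 9.
Tm = 2(13) + 4(9) = 26 + 36 = 62°C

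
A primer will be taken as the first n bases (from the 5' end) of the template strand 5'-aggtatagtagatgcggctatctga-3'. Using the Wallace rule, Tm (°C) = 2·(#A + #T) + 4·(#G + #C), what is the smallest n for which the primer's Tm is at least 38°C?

n = 14

First 13 bases: AGGTATAGTAGAT → Tm = 34°C (< 38°C)
First 14 bases: AGGTATAGTAGATG → Tm = 38°C (≥ 38°C)
Since every base adds ≥2°C, Tm only increases with n, so the threshold is first crossed at n = 14.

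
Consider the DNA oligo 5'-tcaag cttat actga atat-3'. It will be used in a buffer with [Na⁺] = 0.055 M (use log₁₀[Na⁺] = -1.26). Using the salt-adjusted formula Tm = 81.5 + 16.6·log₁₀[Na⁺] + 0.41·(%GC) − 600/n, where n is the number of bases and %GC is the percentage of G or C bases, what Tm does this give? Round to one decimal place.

Length n = 19. Scanning the sequence gives T=7, A=7, C=3, G=2.
G+C = 5, so %GC = 5/19 × 100 = 26.316%
Salt term: 16.6 × (-1.26) = -20.916
GC term: 0.41 × 26.316 = 10.79; length term: −600/19 = −31.579
Tm = 81.5 + (-20.916) + 10.79 − 31.579 = 39.795 → 39.8°C

39.8°C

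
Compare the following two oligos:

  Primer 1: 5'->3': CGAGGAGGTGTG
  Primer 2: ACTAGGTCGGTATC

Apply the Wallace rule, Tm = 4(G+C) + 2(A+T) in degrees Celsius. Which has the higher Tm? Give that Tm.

Primer 2, 42°C

Primer 1: A+T=4, G+C=8 → Tm = 2(4)+4(8) = 40°C
Primer 2: A+T=7, G+C=7 → Tm = 2(7)+4(7) = 42°C
40°C vs 42°C → primer 2 is higher.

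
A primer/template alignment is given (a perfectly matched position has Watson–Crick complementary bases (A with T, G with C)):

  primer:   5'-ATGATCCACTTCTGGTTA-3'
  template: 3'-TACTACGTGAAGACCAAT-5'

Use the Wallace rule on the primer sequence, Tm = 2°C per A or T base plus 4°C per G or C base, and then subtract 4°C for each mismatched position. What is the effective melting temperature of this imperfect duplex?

Primer base counts: A=4, T=7, G=3, C=4 → A+T=11, G+C=7
Perfect-match Tm = 2(11) + 4(7) = 22 + 28 = 50°C
Mismatches (positions where the bases are not complementary): 1 (at position 6)
Effective Tm = 50 − 1×4 = 50 − 4 = 46°C

46°C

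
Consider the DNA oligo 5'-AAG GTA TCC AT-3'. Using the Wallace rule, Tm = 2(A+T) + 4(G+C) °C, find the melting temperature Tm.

Counting bases: G=2, A=4, T=3, C=2
AT pairs contribute 7, GC pairs contribute 4.
Tm = 2×7 + 4×4 = 30°C

30°C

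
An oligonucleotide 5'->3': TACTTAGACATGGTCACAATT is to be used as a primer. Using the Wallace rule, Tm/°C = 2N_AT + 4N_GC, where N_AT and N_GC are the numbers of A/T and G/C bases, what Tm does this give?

56°C

Counting bases: T=7, C=4, G=3, A=7
A+T = 14, G+C = 7
Tm = 2×14 + 4×7 = 56°C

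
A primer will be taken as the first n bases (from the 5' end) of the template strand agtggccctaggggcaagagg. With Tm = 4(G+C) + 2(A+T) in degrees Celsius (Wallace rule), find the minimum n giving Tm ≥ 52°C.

n = 15

First 14 bases: AGTGGCCCTAGGGG → Tm = 48°C (< 52°C)
First 15 bases: AGTGGCCCTAGGGGC → Tm = 52°C (≥ 52°C)
Each additional base adds 2°C (A/T) or 4°C (G/C), so Tm is non-decreasing in n; n = 15 is the first length to reach 52°C.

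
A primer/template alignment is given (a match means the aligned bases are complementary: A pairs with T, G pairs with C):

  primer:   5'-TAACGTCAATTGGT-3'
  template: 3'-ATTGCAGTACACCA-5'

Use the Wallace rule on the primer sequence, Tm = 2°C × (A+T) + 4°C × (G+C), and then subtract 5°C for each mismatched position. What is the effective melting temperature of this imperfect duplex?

28°C

Primer base counts: A=4, T=5, G=3, C=2 → A+T=9, G+C=5
Perfect-match Tm = 2(9) + 4(5) = 18 + 20 = 38°C
Mismatches (positions where the bases are not complementary): 2 (at positions 9, 10)
Effective Tm = 38 − 2×5 = 38 − 10 = 28°C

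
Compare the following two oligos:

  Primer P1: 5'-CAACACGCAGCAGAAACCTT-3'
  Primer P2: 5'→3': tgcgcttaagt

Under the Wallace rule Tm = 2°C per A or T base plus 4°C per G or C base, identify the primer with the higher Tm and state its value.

Primer P1, 60°C

Primer P1: A+T=10, G+C=10 → Tm = 2(10)+4(10) = 60°C
Primer P2: A+T=6, G+C=5 → Tm = 2(6)+4(5) = 32°C
60°C vs 32°C → primer P1 is higher.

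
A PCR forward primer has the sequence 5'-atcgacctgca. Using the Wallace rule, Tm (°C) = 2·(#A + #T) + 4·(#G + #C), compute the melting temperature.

Base counts: T=2, G=2, C=4, A=3
So N_AT = 5 and N_GC = 6.
Tm = 2×5 + 4×6 = 34°C

34°C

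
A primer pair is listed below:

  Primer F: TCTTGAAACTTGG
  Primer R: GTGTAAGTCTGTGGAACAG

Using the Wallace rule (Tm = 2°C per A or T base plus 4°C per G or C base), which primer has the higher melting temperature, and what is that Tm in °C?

Primer F: A+T=8, G+C=5 → Tm = 2(8)+4(5) = 36°C
Primer R: A+T=10, G+C=9 → Tm = 2(10)+4(9) = 56°C
36°C vs 56°C → primer R is higher.

Primer R, 56°C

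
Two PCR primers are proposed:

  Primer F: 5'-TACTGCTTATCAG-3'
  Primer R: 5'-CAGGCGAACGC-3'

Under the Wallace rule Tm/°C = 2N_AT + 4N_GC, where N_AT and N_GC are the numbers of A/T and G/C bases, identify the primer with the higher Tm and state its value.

Primer R, 38°C

Primer F: A+T=8, G+C=5 → Tm = 2(8)+4(5) = 36°C
Primer R: A+T=3, G+C=8 → Tm = 2(3)+4(8) = 38°C
36°C vs 38°C → primer R is higher.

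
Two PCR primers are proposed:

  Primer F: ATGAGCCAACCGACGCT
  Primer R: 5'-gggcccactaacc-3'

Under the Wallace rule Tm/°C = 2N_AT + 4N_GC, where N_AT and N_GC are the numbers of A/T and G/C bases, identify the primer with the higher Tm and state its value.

Primer F: A+T=7, G+C=10 → Tm = 2(7)+4(10) = 54°C
Primer R: A+T=4, G+C=9 → Tm = 2(4)+4(9) = 44°C
54°C vs 44°C → primer F is higher.

Primer F, 54°C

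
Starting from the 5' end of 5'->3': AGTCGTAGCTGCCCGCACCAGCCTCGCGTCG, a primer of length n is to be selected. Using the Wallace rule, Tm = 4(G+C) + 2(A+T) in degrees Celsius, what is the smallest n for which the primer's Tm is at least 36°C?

First 11 bases: AGTCGTAGCTG → Tm = 34°C (< 36°C)
First 12 bases: AGTCGTAGCTGC → Tm = 38°C (≥ 36°C)
Since every base adds ≥2°C, Tm only increases with n, so the threshold is first crossed at n = 12.

n = 12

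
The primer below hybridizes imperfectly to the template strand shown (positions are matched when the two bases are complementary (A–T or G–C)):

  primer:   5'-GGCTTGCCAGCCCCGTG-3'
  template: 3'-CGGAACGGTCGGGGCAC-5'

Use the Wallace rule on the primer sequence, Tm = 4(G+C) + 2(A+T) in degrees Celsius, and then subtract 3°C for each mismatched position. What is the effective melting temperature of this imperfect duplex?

57°C

Primer base counts: A=1, T=3, G=6, C=7 → A+T=4, G+C=13
Perfect-match Tm = 2(4) + 4(13) = 8 + 52 = 60°C
Mismatches (positions where the bases are not complementary): 1 (at position 2)
Effective Tm = 60 − 1×3 = 60 − 3 = 57°C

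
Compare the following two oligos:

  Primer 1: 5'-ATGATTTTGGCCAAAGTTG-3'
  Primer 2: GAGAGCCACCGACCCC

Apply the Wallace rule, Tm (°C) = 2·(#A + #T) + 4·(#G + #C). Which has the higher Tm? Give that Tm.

Primer 1: A+T=12, G+C=7 → Tm = 2(12)+4(7) = 52°C
Primer 2: A+T=4, G+C=12 → Tm = 2(4)+4(12) = 56°C
52°C vs 56°C → primer 2 is higher.

Primer 2, 56°C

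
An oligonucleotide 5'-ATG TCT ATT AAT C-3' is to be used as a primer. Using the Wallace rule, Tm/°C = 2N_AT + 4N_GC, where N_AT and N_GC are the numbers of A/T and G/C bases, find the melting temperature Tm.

A=4, T=6, G=1, C=2
AT pairs contribute 10, GC pairs contribute 3.
Tm = 2×10 + 4×3 = 32°C

32°C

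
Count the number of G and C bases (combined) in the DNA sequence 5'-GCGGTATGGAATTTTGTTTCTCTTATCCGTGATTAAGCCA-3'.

16

C=7, A=8, T=16, G=9
Total G or C: 9 + 7 = 16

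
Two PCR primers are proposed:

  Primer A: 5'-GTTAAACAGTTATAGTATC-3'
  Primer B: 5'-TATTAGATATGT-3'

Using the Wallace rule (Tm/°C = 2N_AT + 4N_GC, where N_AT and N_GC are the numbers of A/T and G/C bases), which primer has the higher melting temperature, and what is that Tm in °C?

Primer A, 48°C

Primer A: A+T=14, G+C=5 → Tm = 2(14)+4(5) = 48°C
Primer B: A+T=10, G+C=2 → Tm = 2(10)+4(2) = 28°C
48°C vs 28°C → primer A is higher.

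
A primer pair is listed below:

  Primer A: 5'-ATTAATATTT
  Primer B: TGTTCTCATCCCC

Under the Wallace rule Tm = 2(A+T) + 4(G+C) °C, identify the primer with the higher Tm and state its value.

Primer B, 40°C

Primer A: A+T=10, G+C=0 → Tm = 2(10)+4(0) = 20°C
Primer B: A+T=6, G+C=7 → Tm = 2(6)+4(7) = 40°C
20°C vs 40°C → primer B is higher.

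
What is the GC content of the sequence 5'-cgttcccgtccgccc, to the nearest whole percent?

Counting bases: G=3, C=9, T=3, A=0
G+C = 3 + 9 = 12 out of 15 bases
%GC = 12/15 × 100 = 80% ≈ 80%

80%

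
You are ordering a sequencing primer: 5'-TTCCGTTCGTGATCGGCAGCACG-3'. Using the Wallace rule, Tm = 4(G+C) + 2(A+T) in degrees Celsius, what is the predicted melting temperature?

74°C

Base counts: A=3, C=7, G=7, T=6
So N_AT = 9 and N_GC = 14.
Tm = 4·14 + 2·9 = 56 + 18 = 74°C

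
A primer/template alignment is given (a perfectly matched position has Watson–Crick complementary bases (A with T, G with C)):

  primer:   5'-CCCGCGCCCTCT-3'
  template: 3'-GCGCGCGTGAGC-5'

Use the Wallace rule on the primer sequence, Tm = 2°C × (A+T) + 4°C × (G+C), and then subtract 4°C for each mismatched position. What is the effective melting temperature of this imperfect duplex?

32°C

Primer base counts: A=0, T=2, G=2, C=8 → A+T=2, G+C=10
Perfect-match Tm = 2(2) + 4(10) = 4 + 40 = 44°C
Mismatches (positions where the bases are not complementary): 3 (at positions 2, 8, 12)
Effective Tm = 44 − 3×4 = 44 − 12 = 32°C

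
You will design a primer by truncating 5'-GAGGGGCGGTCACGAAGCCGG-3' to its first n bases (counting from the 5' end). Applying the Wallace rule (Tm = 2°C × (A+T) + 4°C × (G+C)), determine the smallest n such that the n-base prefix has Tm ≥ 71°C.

First 20 bases: GAGGGGCGGTCACGAAGCCG → Tm = 70°C (< 71°C)
First 21 bases: GAGGGGCGGTCACGAAGCCGG → Tm = 74°C (≥ 71°C)
Since every base adds ≥2°C, Tm only increases with n, so the threshold is first crossed at n = 21.

n = 21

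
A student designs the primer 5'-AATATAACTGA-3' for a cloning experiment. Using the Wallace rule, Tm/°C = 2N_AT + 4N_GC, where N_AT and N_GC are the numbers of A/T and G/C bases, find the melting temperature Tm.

Base counts: T=3, C=1, A=6, G=1
A+T = 9, G+C = 2
Tm = 4·2 + 2·9 = 8 + 18 = 26°C

26°C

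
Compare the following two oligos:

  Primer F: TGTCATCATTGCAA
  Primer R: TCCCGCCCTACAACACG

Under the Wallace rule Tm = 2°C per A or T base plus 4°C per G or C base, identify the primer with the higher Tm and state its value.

Primer F: A+T=9, G+C=5 → Tm = 2(9)+4(5) = 38°C
Primer R: A+T=6, G+C=11 → Tm = 2(6)+4(11) = 56°C
38°C vs 56°C → primer R is higher.

Primer R, 56°C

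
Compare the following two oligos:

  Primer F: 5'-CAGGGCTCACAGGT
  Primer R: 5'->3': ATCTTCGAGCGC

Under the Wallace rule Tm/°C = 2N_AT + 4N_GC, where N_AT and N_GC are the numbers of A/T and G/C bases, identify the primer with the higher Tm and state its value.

Primer F, 46°C

Primer F: A+T=5, G+C=9 → Tm = 2(5)+4(9) = 46°C
Primer R: A+T=5, G+C=7 → Tm = 2(5)+4(7) = 38°C
46°C vs 38°C → primer F is higher.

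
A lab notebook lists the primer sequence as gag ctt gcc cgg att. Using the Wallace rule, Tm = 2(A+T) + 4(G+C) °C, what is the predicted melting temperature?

48°C

Scanning the sequence gives T=4, C=4, A=2, G=5.
So N_AT = 6 and N_GC = 9.
Tm = 2×6 + 4×9 = 48°C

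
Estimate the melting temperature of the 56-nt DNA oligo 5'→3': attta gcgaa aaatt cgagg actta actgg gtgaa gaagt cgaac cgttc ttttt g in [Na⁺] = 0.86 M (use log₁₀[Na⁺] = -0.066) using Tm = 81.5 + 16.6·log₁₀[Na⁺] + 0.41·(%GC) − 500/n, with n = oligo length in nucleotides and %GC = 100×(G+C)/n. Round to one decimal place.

Length n = 56. G=14, A=17, C=8, T=17
G+C = 22, so %GC = 22/56 × 100 = 39.286%
Salt term: 16.6 × (-0.066) = -1.096
GC term: 0.41 × 39.286 = 16.107; length term: −500/56 = −8.929
Tm = 81.5 + (-1.096) + 16.107 − 8.929 = 87.582 → 87.6°C

87.6°C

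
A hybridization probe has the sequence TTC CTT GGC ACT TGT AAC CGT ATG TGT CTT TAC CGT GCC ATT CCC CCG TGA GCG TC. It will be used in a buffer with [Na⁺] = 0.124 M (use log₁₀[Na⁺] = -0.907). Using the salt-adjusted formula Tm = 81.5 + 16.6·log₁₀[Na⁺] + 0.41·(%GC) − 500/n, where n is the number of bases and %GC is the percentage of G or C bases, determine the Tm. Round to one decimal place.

Length n = 56. Base counts: T=19, C=18, G=12, A=7
G+C = 30, so %GC = 30/56 × 100 = 53.571%
Salt term: 16.6 × (-0.907) = -15.056
GC term: 0.41 × 53.571 = 21.964; length term: −500/56 = −8.929
Tm = 81.5 + (-15.056) + 21.964 − 8.929 = 79.479 → 79.5°C

79.5°C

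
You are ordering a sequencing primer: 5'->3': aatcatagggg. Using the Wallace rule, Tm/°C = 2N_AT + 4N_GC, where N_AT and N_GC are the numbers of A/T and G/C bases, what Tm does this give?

32°C

C=1, A=4, T=2, G=4
AT pairs contribute 6, GC pairs contribute 5.
Tm = 2(6) + 4(5) = 12 + 20 = 32°C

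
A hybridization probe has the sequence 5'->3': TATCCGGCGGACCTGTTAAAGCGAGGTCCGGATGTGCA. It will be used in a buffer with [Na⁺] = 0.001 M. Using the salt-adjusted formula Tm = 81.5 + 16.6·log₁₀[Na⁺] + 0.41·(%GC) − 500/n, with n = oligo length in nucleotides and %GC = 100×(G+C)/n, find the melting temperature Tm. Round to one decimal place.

Length n = 38. Counting bases: G=13, T=8, C=9, A=8
G+C = 22, so %GC = 22/38 × 100 = 57.895%
Salt term: 16.6 × (-3) = -49.8
GC term: 0.41 × 57.895 = 23.737; length term: −500/38 = −13.158
Tm = 81.5 + (-49.8) + 23.737 − 13.158 = 42.279 → 42.3°C

42.3°C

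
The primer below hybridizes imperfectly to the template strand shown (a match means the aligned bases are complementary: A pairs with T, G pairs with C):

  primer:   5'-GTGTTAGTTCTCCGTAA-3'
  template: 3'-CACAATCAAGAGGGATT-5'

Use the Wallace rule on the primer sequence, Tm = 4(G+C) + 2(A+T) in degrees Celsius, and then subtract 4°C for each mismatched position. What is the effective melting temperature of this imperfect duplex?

44°C

Primer base counts: A=3, T=7, G=4, C=3 → A+T=10, G+C=7
Perfect-match Tm = 2(10) + 4(7) = 20 + 28 = 48°C
Mismatches (positions where the bases are not complementary): 1 (at position 14)
Effective Tm = 48 − 1×4 = 48 − 4 = 44°C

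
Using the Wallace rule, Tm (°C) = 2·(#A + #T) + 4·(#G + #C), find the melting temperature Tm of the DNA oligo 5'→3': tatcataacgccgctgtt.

G=3, T=6, A=4, C=5
AT pairs contribute 10, GC pairs contribute 8.
Tm = 2(10) + 4(8) = 20 + 32 = 52°C

52°C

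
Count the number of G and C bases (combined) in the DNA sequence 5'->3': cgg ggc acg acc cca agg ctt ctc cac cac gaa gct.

24

Scanning the sequence gives A=8, T=4, G=9, C=15.
Total G or C: 9 + 15 = 24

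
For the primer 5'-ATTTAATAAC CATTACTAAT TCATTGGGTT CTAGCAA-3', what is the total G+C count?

A=13, T=14, G=4, C=6
Total G or C: 4 + 6 = 10

10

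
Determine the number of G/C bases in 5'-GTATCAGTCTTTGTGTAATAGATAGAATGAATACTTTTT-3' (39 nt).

Counting bases: G=7, T=17, C=3, A=12
G+C = 7 + 3 = 10

10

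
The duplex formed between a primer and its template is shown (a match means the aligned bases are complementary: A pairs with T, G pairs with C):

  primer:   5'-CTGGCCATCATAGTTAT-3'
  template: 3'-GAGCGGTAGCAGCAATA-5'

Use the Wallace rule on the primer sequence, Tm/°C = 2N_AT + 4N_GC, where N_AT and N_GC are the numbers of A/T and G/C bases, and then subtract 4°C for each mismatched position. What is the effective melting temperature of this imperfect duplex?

36°C

Primer base counts: A=4, T=6, G=3, C=4 → A+T=10, G+C=7
Perfect-match Tm = 2(10) + 4(7) = 20 + 28 = 48°C
Mismatches (positions where the bases are not complementary): 3 (at positions 3, 10, 12)
Effective Tm = 48 − 3×4 = 48 − 12 = 36°C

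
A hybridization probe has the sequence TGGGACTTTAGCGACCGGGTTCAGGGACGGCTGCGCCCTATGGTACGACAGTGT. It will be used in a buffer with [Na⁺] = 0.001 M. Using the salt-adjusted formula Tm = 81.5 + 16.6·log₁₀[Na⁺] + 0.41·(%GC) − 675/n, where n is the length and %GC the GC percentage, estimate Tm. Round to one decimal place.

44.3°C

Length n = 54. Counting bases: G=20, C=13, T=12, A=9
G+C = 33, so %GC = 33/54 × 100 = 61.111%
Salt term: 16.6 × (-3) = -49.8
GC term: 0.41 × 61.111 = 25.056; length term: −675/54 = −12.5
Tm = 81.5 + (-49.8) + 25.056 − 12.5 = 44.256 → 44.3°C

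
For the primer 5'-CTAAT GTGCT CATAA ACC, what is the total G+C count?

7

G=2, T=5, A=6, C=5
Total G or C: 2 + 5 = 7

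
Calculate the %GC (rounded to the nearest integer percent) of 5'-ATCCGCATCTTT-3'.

42%

Base counts: A=2, G=1, C=4, T=5
G+C = 1 + 4 = 5 out of 12 bases
%GC = 5/12 × 100 = 41.67% ≈ 42%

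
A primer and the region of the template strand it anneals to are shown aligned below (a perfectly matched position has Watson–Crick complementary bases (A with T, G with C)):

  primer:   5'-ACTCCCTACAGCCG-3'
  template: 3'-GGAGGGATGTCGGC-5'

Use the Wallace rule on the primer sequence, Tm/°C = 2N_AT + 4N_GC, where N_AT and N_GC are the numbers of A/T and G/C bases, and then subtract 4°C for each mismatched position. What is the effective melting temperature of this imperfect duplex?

42°C

Primer base counts: A=3, T=2, G=2, C=7 → A+T=5, G+C=9
Perfect-match Tm = 2(5) + 4(9) = 10 + 36 = 46°C
Mismatches (positions where the bases are not complementary): 1 (at position 1)
Effective Tm = 46 − 1×4 = 46 − 4 = 42°C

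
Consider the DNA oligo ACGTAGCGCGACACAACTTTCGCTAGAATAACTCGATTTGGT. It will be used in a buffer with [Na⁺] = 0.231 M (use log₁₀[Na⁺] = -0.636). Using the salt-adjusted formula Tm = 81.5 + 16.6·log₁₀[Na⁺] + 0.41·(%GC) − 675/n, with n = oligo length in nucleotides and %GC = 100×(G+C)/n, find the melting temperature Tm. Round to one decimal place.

Length n = 42. Base counts: G=9, T=11, A=12, C=10
G+C = 19, so %GC = 19/42 × 100 = 45.238%
Salt term: 16.6 × (-0.636) = -10.558
GC term: 0.41 × 45.238 = 18.548; length term: −675/42 = −16.071
Tm = 81.5 + (-10.558) + 18.548 − 16.071 = 73.419 → 73.4°C

73.4°C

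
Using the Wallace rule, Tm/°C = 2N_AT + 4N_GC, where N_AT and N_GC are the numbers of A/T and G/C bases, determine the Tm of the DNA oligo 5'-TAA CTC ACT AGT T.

34°C

Counting bases: A=4, C=3, G=1, T=5
AT pairs contribute 9, GC pairs contribute 4.
Tm = 2(9) + 4(4) = 18 + 16 = 34°C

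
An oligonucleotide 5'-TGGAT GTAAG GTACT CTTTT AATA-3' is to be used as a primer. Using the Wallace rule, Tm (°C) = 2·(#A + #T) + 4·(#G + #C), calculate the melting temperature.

62°C

Scanning the sequence gives G=5, T=10, A=7, C=2.
AT pairs contribute 17, GC pairs contribute 7.
Tm = 4·7 + 2·17 = 28 + 34 = 62°C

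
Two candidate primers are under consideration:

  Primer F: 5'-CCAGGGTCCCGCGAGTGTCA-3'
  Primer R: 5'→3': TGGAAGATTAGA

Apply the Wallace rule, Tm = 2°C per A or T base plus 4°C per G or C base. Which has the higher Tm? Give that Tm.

Primer F: A+T=6, G+C=14 → Tm = 2(6)+4(14) = 68°C
Primer R: A+T=8, G+C=4 → Tm = 2(8)+4(4) = 32°C
68°C vs 32°C → primer F is higher.

Primer F, 68°C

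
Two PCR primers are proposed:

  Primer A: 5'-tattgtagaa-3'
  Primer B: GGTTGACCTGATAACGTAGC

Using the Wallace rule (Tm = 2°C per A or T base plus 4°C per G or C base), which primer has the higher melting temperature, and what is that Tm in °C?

Primer A: A+T=8, G+C=2 → Tm = 2(8)+4(2) = 24°C
Primer B: A+T=10, G+C=10 → Tm = 2(10)+4(10) = 60°C
24°C vs 60°C → primer B is higher.

Primer B, 60°C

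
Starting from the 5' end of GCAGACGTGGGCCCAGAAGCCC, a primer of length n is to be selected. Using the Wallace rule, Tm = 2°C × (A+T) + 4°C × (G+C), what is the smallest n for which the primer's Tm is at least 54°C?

First 15 bases: GCAGACGTGGGCCCA → Tm = 52°C (< 54°C)
First 16 bases: GCAGACGTGGGCCCAG → Tm = 56°C (≥ 54°C)
Each additional base adds 2°C (A/T) or 4°C (G/C), so Tm is non-decreasing in n; n = 16 is the first length to reach 54°C.

n = 16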